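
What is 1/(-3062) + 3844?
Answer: 11770327/3062 ≈ 3844.0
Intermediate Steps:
1/(-3062) + 3844 = -1/3062 + 3844 = 11770327/3062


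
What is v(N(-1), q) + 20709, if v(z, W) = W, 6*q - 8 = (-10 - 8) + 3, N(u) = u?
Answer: 124247/6 ≈ 20708.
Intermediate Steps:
q = -7/6 (q = 4/3 + ((-10 - 8) + 3)/6 = 4/3 + (-18 + 3)/6 = 4/3 + (⅙)*(-15) = 4/3 - 5/2 = -7/6 ≈ -1.1667)
v(N(-1), q) + 20709 = -7/6 + 20709 = 124247/6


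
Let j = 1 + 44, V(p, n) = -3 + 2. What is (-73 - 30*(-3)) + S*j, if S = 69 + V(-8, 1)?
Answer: 3077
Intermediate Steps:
V(p, n) = -1
j = 45
S = 68 (S = 69 - 1 = 68)
(-73 - 30*(-3)) + S*j = (-73 - 30*(-3)) + 68*45 = (-73 + 90) + 3060 = 17 + 3060 = 3077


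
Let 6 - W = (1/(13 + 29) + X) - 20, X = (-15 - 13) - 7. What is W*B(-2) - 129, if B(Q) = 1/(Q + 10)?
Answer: -40783/336 ≈ -121.38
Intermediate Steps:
X = -35 (X = -28 - 7 = -35)
B(Q) = 1/(10 + Q)
W = 2561/42 (W = 6 - ((1/(13 + 29) - 35) - 20) = 6 - ((1/42 - 35) - 20) = 6 - (-1469/42 - 20) = 6 - 1*(-2309/42) = 6 + 2309/42 = 2561/42 ≈ 60.976)
W*B(-2) - 129 = 2561/(42*(10 - 2)) - 129 = (2561/42)/8 - 129 = (2561/42)*(1/8) - 129 = 2561/336 - 129 = -40783/336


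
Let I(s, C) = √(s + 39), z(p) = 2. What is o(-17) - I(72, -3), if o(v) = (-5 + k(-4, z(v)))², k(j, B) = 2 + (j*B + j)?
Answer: 225 - √111 ≈ 214.46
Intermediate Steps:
I(s, C) = √(39 + s)
k(j, B) = 2 + j + B*j (k(j, B) = 2 + (B*j + j) = 2 + (j + B*j) = 2 + j + B*j)
o(v) = 225 (o(v) = (-5 + (2 - 4 + 2*(-4)))² = (-5 + (2 - 4 - 8))² = (-5 - 10)² = (-15)² = 225)
o(-17) - I(72, -3) = 225 - √(39 + 72) = 225 - √111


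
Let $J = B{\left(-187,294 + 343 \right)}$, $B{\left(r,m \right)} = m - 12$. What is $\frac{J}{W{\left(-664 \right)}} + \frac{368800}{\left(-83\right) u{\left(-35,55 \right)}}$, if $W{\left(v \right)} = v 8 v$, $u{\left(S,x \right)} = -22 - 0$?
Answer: $\frac{7836269275}{38798848} \approx 201.97$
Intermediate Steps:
$u{\left(S,x \right)} = -22$ ($u{\left(S,x \right)} = -22 + 0 = -22$)
$B{\left(r,m \right)} = -12 + m$ ($B{\left(r,m \right)} = m - 12 = -12 + m$)
$W{\left(v \right)} = 8 v^{2}$ ($W{\left(v \right)} = 8 v v = 8 v^{2}$)
$J = 625$ ($J = -12 + \left(294 + 343\right) = -12 + 637 = 625$)
$\frac{J}{W{\left(-664 \right)}} + \frac{368800}{\left(-83\right) u{\left(-35,55 \right)}} = \frac{625}{8 \left(-664\right)^{2}} + \frac{368800}{\left(-83\right) \left(-22\right)} = \frac{625}{8 \cdot 440896} + \frac{368800}{1826} = \frac{625}{3527168} + 368800 \cdot \frac{1}{1826} = 625 \cdot \frac{1}{3527168} + \frac{184400}{913} = \frac{625}{3527168} + \frac{184400}{913} = \frac{7836269275}{38798848}$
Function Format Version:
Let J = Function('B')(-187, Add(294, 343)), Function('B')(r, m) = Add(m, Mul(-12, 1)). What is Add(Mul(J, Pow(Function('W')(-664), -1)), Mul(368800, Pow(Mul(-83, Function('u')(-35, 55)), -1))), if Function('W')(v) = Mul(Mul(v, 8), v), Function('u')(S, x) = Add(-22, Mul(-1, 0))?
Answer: Rational(7836269275, 38798848) ≈ 201.97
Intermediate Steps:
Function('u')(S, x) = -22 (Function('u')(S, x) = Add(-22, 0) = -22)
Function('B')(r, m) = Add(-12, m) (Function('B')(r, m) = Add(m, -12) = Add(-12, m))
Function('W')(v) = Mul(8, Pow(v, 2)) (Function('W')(v) = Mul(Mul(8, v), v) = Mul(8, Pow(v, 2)))
J = 625 (J = Add(-12, Add(294, 343)) = Add(-12, 637) = 625)
Add(Mul(J, Pow(Function('W')(-664), -1)), Mul(368800, Pow(Mul(-83, Function('u')(-35, 55)), -1))) = Add(Mul(625, Pow(Mul(8, Pow(-664, 2)), -1)), Mul(368800, Pow(Mul(-83, -22), -1))) = Add(Mul(625, Pow(Mul(8, 440896), -1)), Mul(368800, Pow(1826, -1))) = Add(Mul(625, Pow(3527168, -1)), Mul(368800, Rational(1, 1826))) = Add(Mul(625, Rational(1, 3527168)), Rational(184400, 913)) = Add(Rational(625, 3527168), Rational(184400, 913)) = Rational(7836269275, 38798848)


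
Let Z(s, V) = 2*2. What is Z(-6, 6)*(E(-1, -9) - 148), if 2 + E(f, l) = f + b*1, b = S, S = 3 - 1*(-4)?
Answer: -576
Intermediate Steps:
S = 7 (S = 3 + 4 = 7)
Z(s, V) = 4
b = 7
E(f, l) = 5 + f (E(f, l) = -2 + (f + 7*1) = -2 + (f + 7) = -2 + (7 + f) = 5 + f)
Z(-6, 6)*(E(-1, -9) - 148) = 4*((5 - 1) - 148) = 4*(4 - 148) = 4*(-144) = -576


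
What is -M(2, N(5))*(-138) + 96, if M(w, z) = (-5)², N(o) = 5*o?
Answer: 3546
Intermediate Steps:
M(w, z) = 25
-M(2, N(5))*(-138) + 96 = -1*25*(-138) + 96 = -25*(-138) + 96 = 3450 + 96 = 3546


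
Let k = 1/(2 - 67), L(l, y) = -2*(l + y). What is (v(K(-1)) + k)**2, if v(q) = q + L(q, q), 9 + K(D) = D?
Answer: 3798601/4225 ≈ 899.08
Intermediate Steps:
K(D) = -9 + D
L(l, y) = -2*l - 2*y
v(q) = -3*q (v(q) = q + (-2*q - 2*q) = q - 4*q = -3*q)
k = -1/65 (k = 1/(-65) = -1/65 ≈ -0.015385)
(v(K(-1)) + k)**2 = (-3*(-9 - 1) - 1/65)**2 = (-3*(-10) - 1/65)**2 = (30 - 1/65)**2 = (1949/65)**2 = 3798601/4225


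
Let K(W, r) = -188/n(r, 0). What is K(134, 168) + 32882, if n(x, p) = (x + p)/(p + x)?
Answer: 32694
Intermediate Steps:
n(x, p) = 1 (n(x, p) = (p + x)/(p + x) = 1)
K(W, r) = -188 (K(W, r) = -188/1 = -188*1 = -188)
K(134, 168) + 32882 = -188 + 32882 = 32694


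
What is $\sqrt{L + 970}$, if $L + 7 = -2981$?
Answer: $i \sqrt{2018} \approx 44.922 i$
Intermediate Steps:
$L = -2988$ ($L = -7 - 2981 = -2988$)
$\sqrt{L + 970} = \sqrt{-2988 + 970} = \sqrt{-2018} = i \sqrt{2018}$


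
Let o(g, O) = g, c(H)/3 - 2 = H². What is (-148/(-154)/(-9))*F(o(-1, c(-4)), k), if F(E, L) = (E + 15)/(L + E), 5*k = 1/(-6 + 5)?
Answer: 370/297 ≈ 1.2458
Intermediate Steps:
c(H) = 6 + 3*H²
k = -⅕ (k = 1/(5*(-6 + 5)) = (⅕)/(-1) = (⅕)*(-1) = -⅕ ≈ -0.20000)
F(E, L) = (15 + E)/(E + L)
(-148/(-154)/(-9))*F(o(-1, c(-4)), k) = (-148/(-154)/(-9))*((15 - 1)/(-1 - ⅕)) = (-148*(-1/154)*(-⅑))*(14/(-6/5)) = ((74/77)*(-⅑))*(-⅚*14) = -74/693*(-35/3) = 370/297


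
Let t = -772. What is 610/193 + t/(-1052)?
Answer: 197679/50759 ≈ 3.8945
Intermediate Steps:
610/193 + t/(-1052) = 610/193 - 772/(-1052) = 610*(1/193) - 772*(-1/1052) = 610/193 + 193/263 = 197679/50759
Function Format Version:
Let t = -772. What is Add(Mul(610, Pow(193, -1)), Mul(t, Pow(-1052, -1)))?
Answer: Rational(197679, 50759) ≈ 3.8945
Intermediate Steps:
Add(Mul(610, Pow(193, -1)), Mul(t, Pow(-1052, -1))) = Add(Mul(610, Pow(193, -1)), Mul(-772, Pow(-1052, -1))) = Add(Mul(610, Rational(1, 193)), Mul(-772, Rational(-1, 1052))) = Add(Rational(610, 193), Rational(193, 263)) = Rational(197679, 50759)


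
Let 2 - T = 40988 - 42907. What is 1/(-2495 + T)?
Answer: -1/574 ≈ -0.0017422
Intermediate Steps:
T = 1921 (T = 2 - (40988 - 42907) = 2 - 1*(-1919) = 2 + 1919 = 1921)
1/(-2495 + T) = 1/(-2495 + 1921) = 1/(-574) = -1/574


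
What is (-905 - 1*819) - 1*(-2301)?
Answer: 577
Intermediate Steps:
(-905 - 1*819) - 1*(-2301) = (-905 - 819) + 2301 = -1724 + 2301 = 577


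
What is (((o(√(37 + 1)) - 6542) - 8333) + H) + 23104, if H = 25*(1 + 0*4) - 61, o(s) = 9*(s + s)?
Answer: 8193 + 18*√38 ≈ 8304.0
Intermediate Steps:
o(s) = 18*s (o(s) = 9*(2*s) = 18*s)
H = -36 (H = 25*(1 + 0) - 61 = 25*1 - 61 = 25 - 61 = -36)
(((o(√(37 + 1)) - 6542) - 8333) + H) + 23104 = (((18*√(37 + 1) - 6542) - 8333) - 36) + 23104 = (((18*√38 - 6542) - 8333) - 36) + 23104 = (((-6542 + 18*√38) - 8333) - 36) + 23104 = ((-14875 + 18*√38) - 36) + 23104 = (-14911 + 18*√38) + 23104 = 8193 + 18*√38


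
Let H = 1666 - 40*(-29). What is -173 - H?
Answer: -2999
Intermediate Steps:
H = 2826 (H = 1666 + 1160 = 2826)
-173 - H = -173 - 1*2826 = -173 - 2826 = -2999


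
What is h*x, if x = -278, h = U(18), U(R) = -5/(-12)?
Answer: -695/6 ≈ -115.83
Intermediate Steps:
U(R) = 5/12 (U(R) = -5*(-1/12) = 5/12)
h = 5/12 ≈ 0.41667
h*x = (5/12)*(-278) = -695/6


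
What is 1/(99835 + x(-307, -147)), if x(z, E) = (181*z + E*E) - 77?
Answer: 1/65800 ≈ 1.5198e-5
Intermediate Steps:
x(z, E) = -77 + E² + 181*z (x(z, E) = (181*z + E²) - 77 = (E² + 181*z) - 77 = -77 + E² + 181*z)
1/(99835 + x(-307, -147)) = 1/(99835 + (-77 + (-147)² + 181*(-307))) = 1/(99835 + (-77 + 21609 - 55567)) = 1/(99835 - 34035) = 1/65800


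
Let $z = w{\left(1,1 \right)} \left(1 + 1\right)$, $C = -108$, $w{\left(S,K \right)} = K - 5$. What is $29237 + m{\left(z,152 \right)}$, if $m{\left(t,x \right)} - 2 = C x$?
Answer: $12823$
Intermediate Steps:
$w{\left(S,K \right)} = -5 + K$
$z = -8$ ($z = \left(-5 + 1\right) \left(1 + 1\right) = \left(-4\right) 2 = -8$)
$m{\left(t,x \right)} = 2 - 108 x$
$29237 + m{\left(z,152 \right)} = 29237 + \left(2 - 16416\right) = 29237 - 16414 = 12823$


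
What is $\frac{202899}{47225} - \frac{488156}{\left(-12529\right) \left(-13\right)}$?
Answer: $\frac{9994413323}{7691866325} \approx 1.2993$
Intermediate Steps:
$\frac{202899}{47225} - \frac{488156}{\left(-12529\right) \left(-13\right)} = 202899 \cdot \frac{1}{47225} - \frac{488156}{162877} = \frac{202899}{47225} - \frac{488156}{162877} = \frac{9994413323}{7691866325}$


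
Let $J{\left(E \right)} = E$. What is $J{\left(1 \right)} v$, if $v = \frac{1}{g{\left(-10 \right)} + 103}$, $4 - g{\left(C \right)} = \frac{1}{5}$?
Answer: $\frac{5}{534} \approx 0.0093633$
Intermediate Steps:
$g{\left(C \right)} = \frac{19}{5}$ ($g{\left(C \right)} = 4 - \frac{1}{5} = \frac{19}{5}$)
$v = \frac{5}{534}$ ($v = \frac{1}{\frac{19}{5} + 103} = \frac{1}{\frac{534}{5}} = \frac{5}{534} \approx 0.0093633$)
$J{\left(1 \right)} v = 1 \cdot \frac{5}{534} = \frac{5}{534}$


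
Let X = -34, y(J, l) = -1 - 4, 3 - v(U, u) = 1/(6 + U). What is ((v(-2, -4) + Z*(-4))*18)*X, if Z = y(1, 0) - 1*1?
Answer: -16371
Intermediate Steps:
v(U, u) = 3 - 1/(6 + U)
y(J, l) = -5
Z = -6 (Z = -5 - 1*1 = -5 - 1 = -6)
((v(-2, -4) + Z*(-4))*18)*X = (((17 + 3*(-2))/(6 - 2) - 6*(-4))*18)*(-34) = (((17 - 6)/4 + 24)*18)*(-34) = (((¼)*11 + 24)*18)*(-34) = ((11/4 + 24)*18)*(-34) = ((107/4)*18)*(-34) = (963/2)*(-34) = -16371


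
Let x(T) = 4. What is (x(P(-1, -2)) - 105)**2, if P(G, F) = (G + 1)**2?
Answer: 10201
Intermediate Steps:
P(G, F) = (1 + G)**2
(x(P(-1, -2)) - 105)**2 = (4 - 105)**2 = (-101)**2 = 10201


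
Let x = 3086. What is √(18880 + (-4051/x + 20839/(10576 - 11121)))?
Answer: 3*√5921525775161930/1681870 ≈ 137.26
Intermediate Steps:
√(18880 + (-4051/x + 20839/(10576 - 11121))) = √(18880 + (-4051/3086 + 20839/(10576 - 11121))) = √(18880 + (-4051*1/3086 + 20839/(-545))) = √(18880 + (-4051/3086 + 20839*(-1/545))) = √(18880 + (-4051/3086 - 20839/545)) = √(18880 - 66516949/1681870) = √(31687188651/1681870) = 3*√5921525775161930/1681870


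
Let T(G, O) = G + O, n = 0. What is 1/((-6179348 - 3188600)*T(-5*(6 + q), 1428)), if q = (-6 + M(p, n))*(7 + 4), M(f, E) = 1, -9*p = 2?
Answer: -1/15672577004 ≈ -6.3806e-11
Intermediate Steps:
p = -2/9 (p = -⅑*2 = -2/9 ≈ -0.22222)
q = -55 (q = (-6 + 1)*(7 + 4) = -5*11 = -55)
1/((-6179348 - 3188600)*T(-5*(6 + q), 1428)) = 1/((-6179348 - 3188600)*(-5*(6 - 55) + 1428)) = 1/((-9367948)*(-5*(-49) + 1428)) = -1/(9367948*(245 + 1428)) = -1/9367948/1673 = -1/9367948*1/1673 = -1/15672577004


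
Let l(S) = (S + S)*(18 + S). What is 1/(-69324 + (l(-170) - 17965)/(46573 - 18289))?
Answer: -28284/1960726301 ≈ -1.4425e-5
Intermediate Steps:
l(S) = 2*S*(18 + S) (l(S) = (2*S)*(18 + S) = 2*S*(18 + S))
1/(-69324 + (l(-170) - 17965)/(46573 - 18289)) = 1/(-69324 + (2*(-170)*(18 - 170) - 17965)/(46573 - 18289)) = 1/(-69324 + (2*(-170)*(-152) - 17965)/28284) = 1/(-69324 + (51680 - 17965)*(1/28284)) = 1/(-69324 + 33715*(1/28284)) = 1/(-69324 + 33715/28284) = 1/(-1960726301/28284) = -28284/1960726301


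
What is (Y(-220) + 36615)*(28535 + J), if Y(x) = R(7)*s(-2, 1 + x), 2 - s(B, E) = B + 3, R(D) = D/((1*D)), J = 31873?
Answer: 2211899328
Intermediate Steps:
R(D) = 1 (R(D) = D/D = 1)
s(B, E) = -1 - B (s(B, E) = 2 - (B + 3) = 2 - (3 + B) = 2 + (-3 - B) = -1 - B)
Y(x) = 1 (Y(x) = 1*(-1 - 1*(-2)) = 1*(-1 + 2) = 1*1 = 1)
(Y(-220) + 36615)*(28535 + J) = (1 + 36615)*(28535 + 31873) = 36616*60408 = 2211899328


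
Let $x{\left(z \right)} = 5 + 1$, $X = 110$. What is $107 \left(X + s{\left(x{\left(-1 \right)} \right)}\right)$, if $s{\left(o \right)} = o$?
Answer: $12412$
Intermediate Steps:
$x{\left(z \right)} = 6$
$107 \left(X + s{\left(x{\left(-1 \right)} \right)}\right) = 107 \left(110 + 6\right) = 107 \cdot 116 = 12412$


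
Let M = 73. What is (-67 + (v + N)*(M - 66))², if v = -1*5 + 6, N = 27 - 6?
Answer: 7569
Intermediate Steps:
N = 21
v = 1 (v = -5 + 6 = 1)
(-67 + (v + N)*(M - 66))² = (-67 + (1 + 21)*(73 - 66))² = (-67 + 22*7)² = (-67 + 154)² = 87² = 7569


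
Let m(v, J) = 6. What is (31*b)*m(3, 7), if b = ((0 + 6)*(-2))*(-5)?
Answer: 11160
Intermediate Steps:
b = 60 (b = (6*(-2))*(-5) = -12*(-5) = 60)
(31*b)*m(3, 7) = (31*60)*6 = 1860*6 = 11160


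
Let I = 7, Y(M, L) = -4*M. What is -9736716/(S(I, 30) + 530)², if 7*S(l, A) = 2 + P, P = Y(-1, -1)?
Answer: -119274771/3452164 ≈ -34.551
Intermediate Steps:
P = 4 (P = -4*(-1) = 4)
S(l, A) = 6/7 (S(l, A) = (2 + 4)/7 = (⅐)*6 = 6/7)
-9736716/(S(I, 30) + 530)² = -9736716/(6/7 + 530)² = -9736716/((3716/7)²) = -9736716/13808656/49 = -9736716*49/13808656 = -119274771/3452164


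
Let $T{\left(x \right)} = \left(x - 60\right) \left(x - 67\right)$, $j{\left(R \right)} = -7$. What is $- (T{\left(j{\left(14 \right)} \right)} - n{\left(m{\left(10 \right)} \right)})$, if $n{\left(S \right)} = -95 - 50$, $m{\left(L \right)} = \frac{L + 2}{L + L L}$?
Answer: $-5103$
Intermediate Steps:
$m{\left(L \right)} = \frac{2 + L}{L + L^{2}}$
$n{\left(S \right)} = -145$
$T{\left(x \right)} = \left(-67 + x\right) \left(-60 + x\right)$ ($T{\left(x \right)} = \left(-60 + x\right) \left(-67 + x\right) = \left(-67 + x\right) \left(-60 + x\right)$)
$- (T{\left(j{\left(14 \right)} \right)} - n{\left(m{\left(10 \right)} \right)}) = - (\left(4020 + \left(-7\right)^{2} - -889\right) - -145) = - (\left(4020 + 49 + 889\right) + 145) = - (4958 + 145) = \left(-1\right) 5103 = -5103$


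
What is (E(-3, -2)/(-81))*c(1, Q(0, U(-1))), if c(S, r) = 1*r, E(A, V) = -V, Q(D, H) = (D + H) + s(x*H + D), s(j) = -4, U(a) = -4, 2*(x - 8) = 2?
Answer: 16/81 ≈ 0.19753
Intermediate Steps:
x = 9 (x = 8 + (1/2)*2 = 8 + 1 = 9)
Q(D, H) = -4 + D + H (Q(D, H) = (D + H) - 4 = -4 + D + H)
c(S, r) = r
(E(-3, -2)/(-81))*c(1, Q(0, U(-1))) = (-1*(-2)/(-81))*(-4 + 0 - 4) = (2*(-1/81))*(-8) = -2/81*(-8) = 16/81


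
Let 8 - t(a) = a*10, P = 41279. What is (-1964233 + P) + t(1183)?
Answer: -1934776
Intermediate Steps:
t(a) = 8 - 10*a (t(a) = 8 - a*10 = 8 - 10*a)
(-1964233 + P) + t(1183) = (-1964233 + 41279) + (8 - 10*1183) = -1922954 + (8 - 11830) = -1922954 - 11822 = -1934776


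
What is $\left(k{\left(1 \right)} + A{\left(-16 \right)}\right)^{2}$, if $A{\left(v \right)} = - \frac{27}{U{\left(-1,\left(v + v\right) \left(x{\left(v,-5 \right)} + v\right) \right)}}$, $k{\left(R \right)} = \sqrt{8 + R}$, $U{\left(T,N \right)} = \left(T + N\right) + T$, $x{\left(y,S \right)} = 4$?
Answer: $\frac{1252161}{145924} \approx 8.5809$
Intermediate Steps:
$U{\left(T,N \right)} = N + 2 T$ ($U{\left(T,N \right)} = \left(N + T\right) + T = N + 2 T$)
$A{\left(v \right)} = - \frac{27}{-2 + 2 v \left(4 + v\right)}$ ($A{\left(v \right)} = - \frac{27}{\left(v + v\right) \left(4 + v\right) + 2 \left(-1\right)} = - \frac{27}{2 v \left(4 + v\right) - 2} = - \frac{27}{-2 + 2 v \left(4 + v\right)}$)
$\left(k{\left(1 \right)} + A{\left(-16 \right)}\right)^{2} = \left(\sqrt{8 + 1} - \frac{27}{-2 + 2 \left(-16\right) \left(4 - 16\right)}\right)^{2} = \left(\sqrt{9} - \frac{27}{-2 + 2 \left(-16\right) \left(-12\right)}\right)^{2} = \left(3 - \frac{27}{-2 + 384}\right)^{2} = \left(3 - \frac{27}{382}\right)^{2} = \left(\frac{1119}{382}\right)^{2} = \frac{1252161}{145924}$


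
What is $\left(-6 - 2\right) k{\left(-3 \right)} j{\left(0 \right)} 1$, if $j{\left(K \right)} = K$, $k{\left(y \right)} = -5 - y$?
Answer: $0$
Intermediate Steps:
$\left(-6 - 2\right) k{\left(-3 \right)} j{\left(0 \right)} 1 = \left(-6 - 2\right) \left(-5 - -3\right) 0 \cdot 1 = \left(-6 - 2\right) \left(-5 + 3\right) 0 = - 8 \left(\left(-2\right) 0\right) = \left(-8\right) 0 = 0$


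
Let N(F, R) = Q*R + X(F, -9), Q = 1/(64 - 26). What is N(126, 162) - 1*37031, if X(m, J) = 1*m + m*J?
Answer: -722660/19 ≈ -38035.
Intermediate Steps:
X(m, J) = m + J*m
Q = 1/38 ≈ 0.026316
N(F, R) = -8*F + R/38 (N(F, R) = R/38 + F*(1 - 9) = R/38 + F*(-8) = R/38 - 8*F = -8*F + R/38)
N(126, 162) - 1*37031 = (-8*126 + (1/38)*162) - 1*37031 = (-1008 + 81/19) - 37031 = -19071/19 - 37031 = -722660/19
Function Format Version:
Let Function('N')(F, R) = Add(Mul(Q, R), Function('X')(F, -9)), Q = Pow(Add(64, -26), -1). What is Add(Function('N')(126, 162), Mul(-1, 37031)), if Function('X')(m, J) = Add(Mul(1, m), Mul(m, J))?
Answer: Rational(-722660, 19) ≈ -38035.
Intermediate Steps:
Function('X')(m, J) = Add(m, Mul(J, m))
Q = Rational(1, 38) (Q = Pow(38, -1) = Rational(1, 38) ≈ 0.026316)
Function('N')(F, R) = Add(Mul(-8, F), Mul(Rational(1, 38), R)) (Function('N')(F, R) = Add(Mul(Rational(1, 38), R), Mul(F, Add(1, -9))) = Add(Mul(Rational(1, 38), R), Mul(F, -8)) = Add(Mul(Rational(1, 38), R), Mul(-8, F)) = Add(Mul(-8, F), Mul(Rational(1, 38), R)))
Add(Function('N')(126, 162), Mul(-1, 37031)) = Add(Add(Mul(-8, 126), Mul(Rational(1, 38), 162)), Mul(-1, 37031)) = Add(Add(-1008, Rational(81, 19)), -37031) = Add(Rational(-19071, 19), -37031) = Rational(-722660, 19)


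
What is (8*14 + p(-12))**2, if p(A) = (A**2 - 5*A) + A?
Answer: 92416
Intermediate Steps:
p(A) = A**2 - 4*A
(8*14 + p(-12))**2 = (8*14 - 12*(-4 - 12))**2 = (112 - 12*(-16))**2 = (112 + 192)**2 = 304**2 = 92416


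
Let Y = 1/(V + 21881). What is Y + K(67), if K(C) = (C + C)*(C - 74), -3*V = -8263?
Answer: -69323825/73906 ≈ -938.00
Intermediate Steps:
V = 8263/3 (V = -⅓*(-8263) = 8263/3 ≈ 2754.3)
K(C) = 2*C*(-74 + C) (K(C) = (2*C)*(-74 + C) = 2*C*(-74 + C))
Y = 3/73906 (Y = 1/(8263/3 + 21881) = 1/(73906/3) = 3/73906 ≈ 4.0592e-5)
Y + K(67) = 3/73906 + 2*67*(-74 + 67) = 3/73906 + 2*67*(-7) = 3/73906 - 938 = -69323825/73906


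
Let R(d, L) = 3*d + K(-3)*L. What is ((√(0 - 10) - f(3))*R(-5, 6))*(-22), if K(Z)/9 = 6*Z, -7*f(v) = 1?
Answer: 3102 + 21714*I*√10 ≈ 3102.0 + 68666.0*I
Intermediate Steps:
f(v) = -⅐ (f(v) = -⅐*1 = -⅐)
K(Z) = 54*Z (K(Z) = 9*(6*Z) = 54*Z)
R(d, L) = -162*L + 3*d (R(d, L) = 3*d + (54*(-3))*L = 3*d - 162*L = -162*L + 3*d)
((√(0 - 10) - f(3))*R(-5, 6))*(-22) = ((√(0 - 10) - 1*(-⅐))*(-162*6 + 3*(-5)))*(-22) = ((√(-10) + ⅐)*(-972 - 15))*(-22) = ((I*√10 + ⅐)*(-987))*(-22) = ((⅐ + I*√10)*(-987))*(-22) = (-141 - 987*I*√10)*(-22) = 3102 + 21714*I*√10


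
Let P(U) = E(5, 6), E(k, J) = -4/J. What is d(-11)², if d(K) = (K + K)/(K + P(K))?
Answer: 4356/1225 ≈ 3.5559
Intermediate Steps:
P(U) = -⅔ (P(U) = -4/6 = -4*⅙ = -⅔)
d(K) = 2*K/(-⅔ + K) (d(K) = (K + K)/(K - ⅔) = (2*K)/(-⅔ + K) = 2*K/(-⅔ + K))
d(-11)² = (6*(-11)/(-2 + 3*(-11)))² = (6*(-11)/(-2 - 33))² = (6*(-11)/(-35))² = (6*(-11)*(-1/35))² = (66/35)² = 4356/1225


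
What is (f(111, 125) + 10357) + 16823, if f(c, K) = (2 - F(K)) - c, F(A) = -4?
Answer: 27075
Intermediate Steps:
f(c, K) = 6 - c (f(c, K) = (2 - 1*(-4)) - c = (2 + 4) - c = 6 - c)
(f(111, 125) + 10357) + 16823 = ((6 - 1*111) + 10357) + 16823 = ((6 - 111) + 10357) + 16823 = (-105 + 10357) + 16823 = 10252 + 16823 = 27075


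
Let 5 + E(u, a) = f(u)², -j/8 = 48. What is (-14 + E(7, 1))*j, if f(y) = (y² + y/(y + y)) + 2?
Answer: -1011168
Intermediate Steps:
f(y) = 5/2 + y² (f(y) = (y² + y/((2*y))) + 2 = (y² + (1/(2*y))*y) + 2 = (y² + ½) + 2 = (½ + y²) + 2 = 5/2 + y²)
j = -384 (j = -8*48 = -384)
E(u, a) = -5 + (5/2 + u²)²
(-14 + E(7, 1))*j = (-14 + (-5 + (5 + 2*7²)²/4))*(-384) = (-14 + (-5 + (5 + 2*49)²/4))*(-384) = (-14 + (-5 + (5 + 98)²/4))*(-384) = (-14 + (-5 + (¼)*103²))*(-384) = (-14 + (-5 + (¼)*10609))*(-384) = (-14 + (-5 + 10609/4))*(-384) = (-14 + 10589/4)*(-384) = (10533/4)*(-384) = -1011168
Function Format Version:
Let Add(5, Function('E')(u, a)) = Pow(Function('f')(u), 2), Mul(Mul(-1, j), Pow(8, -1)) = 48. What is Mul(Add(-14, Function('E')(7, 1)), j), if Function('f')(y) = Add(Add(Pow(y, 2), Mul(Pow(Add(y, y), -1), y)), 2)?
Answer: -1011168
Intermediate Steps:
Function('f')(y) = Add(Rational(5, 2), Pow(y, 2)) (Function('f')(y) = Add(Add(Pow(y, 2), Mul(Pow(Mul(2, y), -1), y)), 2) = Add(Add(Pow(y, 2), Mul(Mul(Rational(1, 2), Pow(y, -1)), y)), 2) = Add(Add(Pow(y, 2), Rational(1, 2)), 2) = Add(Add(Rational(1, 2), Pow(y, 2)), 2) = Add(Rational(5, 2), Pow(y, 2)))
j = -384 (j = Mul(-8, 48) = -384)
Function('E')(u, a) = Add(-5, Pow(Add(Rational(5, 2), Pow(u, 2)), 2))
Mul(Add(-14, Function('E')(7, 1)), j) = Mul(Add(-14, Add(-5, Mul(Rational(1, 4), Pow(Add(5, Mul(2, Pow(7, 2))), 2)))), -384) = Mul(Add(-14, Add(-5, Mul(Rational(1, 4), Pow(Add(5, Mul(2, 49)), 2)))), -384) = Mul(Add(-14, Add(-5, Mul(Rational(1, 4), Pow(Add(5, 98), 2)))), -384) = Mul(Add(-14, Add(-5, Mul(Rational(1, 4), Pow(103, 2)))), -384) = Mul(Add(-14, Add(-5, Mul(Rational(1, 4), 10609))), -384) = Mul(Add(-14, Add(-5, Rational(10609, 4))), -384) = Mul(Add(-14, Rational(10589, 4)), -384) = Mul(Rational(10533, 4), -384) = -1011168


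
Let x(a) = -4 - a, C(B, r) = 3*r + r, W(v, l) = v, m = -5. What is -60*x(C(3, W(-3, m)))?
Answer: -480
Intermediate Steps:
C(B, r) = 4*r
-60*x(C(3, W(-3, m))) = -60*(-4 - 4*(-3)) = -60*(-4 - 1*(-12)) = -60*(-4 + 12) = -60*8 = -480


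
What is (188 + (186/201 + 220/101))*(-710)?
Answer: -918170580/6767 ≈ -1.3568e+5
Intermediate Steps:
(188 + (186/201 + 220/101))*(-710) = (188 + (186*(1/201) + 220*(1/101)))*(-710) = (188 + (62/67 + 220/101))*(-710) = (188 + 21002/6767)*(-710) = (1293198/6767)*(-710) = -918170580/6767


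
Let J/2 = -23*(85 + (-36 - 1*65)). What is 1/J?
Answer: 1/736 ≈ 0.0013587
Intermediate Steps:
J = 736 (J = 2*(-23*(85 + (-36 - 1*65))) = 2*(-23*(85 + (-36 - 65))) = 2*(-23*(85 - 101)) = 2*(-23*(-16)) = 2*368 = 736)
1/J = 1/736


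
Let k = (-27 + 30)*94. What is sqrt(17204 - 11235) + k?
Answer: 282 + sqrt(5969) ≈ 359.26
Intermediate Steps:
k = 282 (k = 3*94 = 282)
sqrt(17204 - 11235) + k = sqrt(17204 - 11235) + 282 = sqrt(5969) + 282 = 282 + sqrt(5969)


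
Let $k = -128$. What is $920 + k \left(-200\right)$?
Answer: $26520$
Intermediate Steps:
$920 + k \left(-200\right) = 920 - -25600 = 920 + 25600 = 26520$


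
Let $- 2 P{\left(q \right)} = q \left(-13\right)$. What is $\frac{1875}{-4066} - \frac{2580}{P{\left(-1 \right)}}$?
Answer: $\frac{20956185}{52858} \approx 396.46$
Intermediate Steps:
$P{\left(q \right)} = \frac{13 q}{2}$ ($P{\left(q \right)} = - \frac{q \left(-13\right)}{2} = - \frac{\left(-13\right) q}{2} = \frac{13 q}{2}$)
$\frac{1875}{-4066} - \frac{2580}{P{\left(-1 \right)}} = \frac{1875}{-4066} - \frac{2580}{\frac{13}{2} \left(-1\right)} = 1875 \left(- \frac{1}{4066}\right) - \frac{2580}{- \frac{13}{2}} = - \frac{1875}{4066} - - \frac{5160}{13} = - \frac{1875}{4066} + \frac{5160}{13} = \frac{20956185}{52858}$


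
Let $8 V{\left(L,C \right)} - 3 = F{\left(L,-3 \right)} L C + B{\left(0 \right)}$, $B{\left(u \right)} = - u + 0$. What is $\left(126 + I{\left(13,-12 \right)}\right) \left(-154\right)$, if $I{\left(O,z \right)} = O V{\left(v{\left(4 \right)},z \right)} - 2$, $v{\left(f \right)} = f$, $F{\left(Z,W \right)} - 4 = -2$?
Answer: $\frac{16709}{4} \approx 4177.3$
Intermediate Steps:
$F{\left(Z,W \right)} = 2$ ($F{\left(Z,W \right)} = 4 - 2 = 2$)
$B{\left(u \right)} = - u$
$V{\left(L,C \right)} = \frac{3}{8} + \frac{C L}{4}$ ($V{\left(L,C \right)} = \frac{3}{8} + \frac{2 L C - 0}{8} = \frac{3}{8} + \frac{2 C L + 0}{8} = \frac{3}{8} + \frac{2 C L}{8} = \frac{3}{8} + \frac{C L}{4}$)
$I{\left(O,z \right)} = -2 + O \left(\frac{3}{8} + z\right)$ ($I{\left(O,z \right)} = O \left(\frac{3}{8} + \frac{1}{4} z 4\right) - 2 = O \left(\frac{3}{8} + z\right) - 2 = -2 + O \left(\frac{3}{8} + z\right)$)
$\left(126 + I{\left(13,-12 \right)}\right) \left(-154\right) = \left(126 + \left(-2 + \frac{1}{8} \cdot 13 \left(3 + 8 \left(-12\right)\right)\right)\right) \left(-154\right) = \left(126 + \left(-2 + \frac{1}{8} \cdot 13 \left(3 - 96\right)\right)\right) \left(-154\right) = \left(126 + \left(-2 + \frac{1}{8} \cdot 13 \left(-93\right)\right)\right) \left(-154\right) = \left(126 - \frac{1225}{8}\right) \left(-154\right) = \left(- \frac{217}{8}\right) \left(-154\right) = \frac{16709}{4}$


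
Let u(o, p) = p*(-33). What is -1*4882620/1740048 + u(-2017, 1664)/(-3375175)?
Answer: -1365345620227/489413875700 ≈ -2.7898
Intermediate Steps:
u(o, p) = -33*p
-1*4882620/1740048 + u(-2017, 1664)/(-3375175) = -1*4882620/1740048 - 33*1664/(-3375175) = -4882620*1/1740048 - 54912*(-1/3375175) = -406885/145004 + 54912/3375175 = -1365345620227/489413875700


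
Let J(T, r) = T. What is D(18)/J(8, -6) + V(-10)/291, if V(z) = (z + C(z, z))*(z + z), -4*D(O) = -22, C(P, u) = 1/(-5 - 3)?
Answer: 2147/1552 ≈ 1.3834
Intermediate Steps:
C(P, u) = -⅛ (C(P, u) = 1/(-8) = -⅛)
D(O) = 11/2 (D(O) = -¼*(-22) = 11/2)
V(z) = 2*z*(-⅛ + z) (V(z) = (z - ⅛)*(z + z) = (-⅛ + z)*(2*z) = 2*z*(-⅛ + z))
D(18)/J(8, -6) + V(-10)/291 = (11/2)/8 + ((¼)*(-10)*(-1 + 8*(-10)))/291 = (11/2)*(⅛) + ((¼)*(-10)*(-1 - 80))*(1/291) = 11/16 + ((¼)*(-10)*(-81))*(1/291) = 11/16 + (405/2)*(1/291) = 11/16 + 135/194 = 2147/1552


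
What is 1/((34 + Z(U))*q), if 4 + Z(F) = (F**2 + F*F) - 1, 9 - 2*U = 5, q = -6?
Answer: -1/222 ≈ -0.0045045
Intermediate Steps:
U = 2 (U = 9/2 - 1/2*5 = 9/2 - 5/2 = 2)
Z(F) = -5 + 2*F**2 (Z(F) = -4 + ((F**2 + F*F) - 1) = -4 + ((F**2 + F**2) - 1) = -4 + (2*F**2 - 1) = -4 + (-1 + 2*F**2) = -5 + 2*F**2)
1/((34 + Z(U))*q) = 1/((34 + (-5 + 2*2**2))*(-6)) = -1/6/(34 + (-5 + 2*4)) = -1/6/(34 + (-5 + 8)) = -1/6/(34 + 3) = -1/6/37 = (1/37)*(-1/6) = -1/222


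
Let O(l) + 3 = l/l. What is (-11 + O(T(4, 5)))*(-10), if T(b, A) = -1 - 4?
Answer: 130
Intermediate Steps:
T(b, A) = -5
O(l) = -2 (O(l) = -3 + l/l = -3 + 1 = -2)
(-11 + O(T(4, 5)))*(-10) = (-11 - 2)*(-10) = -13*(-10) = 130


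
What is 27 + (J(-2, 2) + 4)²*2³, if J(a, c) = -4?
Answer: 27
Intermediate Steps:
27 + (J(-2, 2) + 4)²*2³ = 27 + (-4 + 4)²*2³ = 27 + 0²*8 = 27 + 0*8 = 27 + 0 = 27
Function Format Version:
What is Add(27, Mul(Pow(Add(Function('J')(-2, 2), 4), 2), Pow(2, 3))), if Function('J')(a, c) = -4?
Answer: 27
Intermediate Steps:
Add(27, Mul(Pow(Add(Function('J')(-2, 2), 4), 2), Pow(2, 3))) = Add(27, Mul(Pow(Add(-4, 4), 2), Pow(2, 3))) = Add(27, Mul(Pow(0, 2), 8)) = Add(27, Mul(0, 8)) = Add(27, 0) = 27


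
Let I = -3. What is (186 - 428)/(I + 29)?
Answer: -121/13 ≈ -9.3077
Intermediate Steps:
(186 - 428)/(I + 29) = (186 - 428)/(-3 + 29) = -242/26 = -242*1/26 = -121/13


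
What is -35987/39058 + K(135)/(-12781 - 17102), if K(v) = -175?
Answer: -152652053/166738602 ≈ -0.91552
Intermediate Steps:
-35987/39058 + K(135)/(-12781 - 17102) = -35987/39058 - 175/(-12781 - 17102) = -35987*1/39058 - 175/(-29883) = -35987/39058 - 175*(-1/29883) = -35987/39058 + 25/4269 = -152652053/166738602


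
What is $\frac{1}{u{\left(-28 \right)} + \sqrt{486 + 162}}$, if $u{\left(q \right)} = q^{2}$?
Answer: $\frac{98}{76751} - \frac{9 \sqrt{2}}{307004} \approx 0.0012354$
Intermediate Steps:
$\frac{1}{u{\left(-28 \right)} + \sqrt{486 + 162}} = \frac{1}{\left(-28\right)^{2} + \sqrt{486 + 162}} = \frac{1}{784 + \sqrt{648}} = \frac{1}{784 + 18 \sqrt{2}}$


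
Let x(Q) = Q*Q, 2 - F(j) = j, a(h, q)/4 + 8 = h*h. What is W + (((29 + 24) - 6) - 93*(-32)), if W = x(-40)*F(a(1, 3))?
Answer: 51023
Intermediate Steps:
a(h, q) = -32 + 4*h**2 (a(h, q) = -32 + 4*(h*h) = -32 + 4*h**2)
F(j) = 2 - j
x(Q) = Q**2
W = 48000 (W = (-40)**2*(2 - (-32 + 4*1**2)) = 1600*(2 - (-32 + 4*1)) = 1600*(2 - (-32 + 4)) = 1600*(2 - 1*(-28)) = 1600*(2 + 28) = 1600*30 = 48000)
W + (((29 + 24) - 6) - 93*(-32)) = 48000 + (((29 + 24) - 6) - 93*(-32)) = 48000 + ((53 - 6) + 2976) = 48000 + (47 + 2976) = 48000 + 3023 = 51023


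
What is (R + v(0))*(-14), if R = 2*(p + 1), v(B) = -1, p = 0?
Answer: -14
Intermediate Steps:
R = 2 (R = 2*(0 + 1) = 2*1 = 2)
(R + v(0))*(-14) = (2 - 1)*(-14) = 1*(-14) = -14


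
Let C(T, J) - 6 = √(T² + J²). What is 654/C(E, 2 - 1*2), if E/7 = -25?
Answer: 654/181 ≈ 3.6133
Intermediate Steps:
E = -175 (E = 7*(-25) = -175)
C(T, J) = 6 + √(J² + T²) (C(T, J) = 6 + √(T² + J²) = 6 + √(J² + T²))
654/C(E, 2 - 1*2) = 654/(6 + √((2 - 1*2)² + (-175)²)) = 654/(6 + √((2 - 2)² + 30625)) = 654/(6 + √(0² + 30625)) = 654/(6 + √(0 + 30625)) = 654/(6 + √30625) = 654/(6 + 175) = 654/181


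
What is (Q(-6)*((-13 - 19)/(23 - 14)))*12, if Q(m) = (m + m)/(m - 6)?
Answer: -128/3 ≈ -42.667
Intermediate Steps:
Q(m) = 2*m/(-6 + m) (Q(m) = (2*m)/(-6 + m) = 2*m/(-6 + m))
(Q(-6)*((-13 - 19)/(23 - 14)))*12 = ((2*(-6)/(-6 - 6))*((-13 - 19)/(23 - 14)))*12 = ((2*(-6)/(-12))*(-32/9))*12 = ((2*(-6)*(-1/12))*(-32*1/9))*12 = (1*(-32/9))*12 = -32/9*12 = -128/3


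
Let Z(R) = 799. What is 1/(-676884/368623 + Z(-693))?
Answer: 368623/293852893 ≈ 0.0012544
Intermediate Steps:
1/(-676884/368623 + Z(-693)) = 1/(-676884/368623 + 799) = 1/(293852893/368623) = 368623/293852893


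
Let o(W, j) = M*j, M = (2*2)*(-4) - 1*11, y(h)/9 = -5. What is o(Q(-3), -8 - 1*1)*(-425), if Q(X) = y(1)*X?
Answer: -103275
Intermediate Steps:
y(h) = -45 (y(h) = 9*(-5) = -45)
M = -27 (M = 4*(-4) - 11 = -16 - 11 = -27)
Q(X) = -45*X
o(W, j) = -27*j
o(Q(-3), -8 - 1*1)*(-425) = -27*(-8 - 1*1)*(-425) = -27*(-8 - 1)*(-425) = -27*(-9)*(-425) = 243*(-425) = -103275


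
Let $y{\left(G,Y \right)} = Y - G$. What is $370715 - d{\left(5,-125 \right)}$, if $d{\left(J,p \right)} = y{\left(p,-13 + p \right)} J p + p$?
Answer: $362715$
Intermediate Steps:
$d{\left(J,p \right)} = p - 13 J p$ ($d{\left(J,p \right)} = \left(\left(-13 + p\right) - p\right) J p + p = - 13 J p + p = p - 13 J p$)
$370715 - d{\left(5,-125 \right)} = 370715 - - 125 \left(1 - 65\right) = 370715 - \left(-125\right) \left(-64\right) = 370715 - 8000 = 362715$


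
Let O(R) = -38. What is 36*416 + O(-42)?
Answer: 14938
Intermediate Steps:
36*416 + O(-42) = 36*416 - 38 = 14976 - 38 = 14938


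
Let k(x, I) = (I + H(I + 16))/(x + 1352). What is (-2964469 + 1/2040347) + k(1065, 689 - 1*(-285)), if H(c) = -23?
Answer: -14619332365733417/4931518699 ≈ -2.9645e+6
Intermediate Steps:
k(x, I) = (-23 + I)/(1352 + x) (k(x, I) = (I - 23)/(x + 1352) = (-23 + I)/(1352 + x))
(-2964469 + 1/2040347) + k(1065, 689 - 1*(-285)) = (-2964469 + 1/2040347) + (-23 + (689 - 1*(-285)))/(1352 + 1065) = (-2964469 + 1/2040347) + (-23 + (689 + 285))/2417 = -6048545430742/2040347 + (-23 + 974)/2417 = -6048545430742/2040347 + (1/2417)*951 = -6048545430742/2040347 + 951/2417 = -14619332365733417/4931518699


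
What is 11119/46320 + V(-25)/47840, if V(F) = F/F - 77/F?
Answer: 41572027/173121000 ≈ 0.24013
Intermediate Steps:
V(F) = 1 - 77/F
11119/46320 + V(-25)/47840 = 11119/46320 + ((-77 - 25)/(-25))/47840 = 11119*(1/46320) - 1/25*(-102)*(1/47840) = 11119/46320 + (102/25)*(1/47840) = 11119/46320 + 51/598000 = 41572027/173121000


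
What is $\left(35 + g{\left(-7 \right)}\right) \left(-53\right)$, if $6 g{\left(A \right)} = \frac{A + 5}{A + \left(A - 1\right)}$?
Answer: $- \frac{83528}{45} \approx -1856.2$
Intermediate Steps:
$g{\left(A \right)} = \frac{5 + A}{6 \left(-1 + 2 A\right)}$ ($g{\left(A \right)} = \frac{\left(A + 5\right) \frac{1}{A + \left(A - 1\right)}}{6} = \frac{\left(5 + A\right) \frac{1}{A + \left(-1 + A\right)}}{6} = \frac{\left(5 + A\right) \frac{1}{-1 + 2 A}}{6} = \frac{\frac{1}{-1 + 2 A} \left(5 + A\right)}{6} = \frac{5 + A}{6 \left(-1 + 2 A\right)}$)
$\left(35 + g{\left(-7 \right)}\right) \left(-53\right) = \left(35 + \frac{5 - 7}{6 \left(-1 + 2 \left(-7\right)\right)}\right) \left(-53\right) = \left(35 + \frac{1}{6} \frac{1}{-1 - 14} \left(-2\right)\right) \left(-53\right) = \left(35 + \frac{1}{6} \frac{1}{-15} \left(-2\right)\right) \left(-53\right) = \left(35 + \frac{1}{6} \left(- \frac{1}{15}\right) \left(-2\right)\right) \left(-53\right) = \left(35 + \frac{1}{45}\right) \left(-53\right) = \frac{1576}{45} \left(-53\right) = - \frac{83528}{45}$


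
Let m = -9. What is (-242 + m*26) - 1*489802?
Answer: -490278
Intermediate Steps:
(-242 + m*26) - 1*489802 = (-242 - 9*26) - 1*489802 = (-242 - 234) - 489802 = -476 - 489802 = -490278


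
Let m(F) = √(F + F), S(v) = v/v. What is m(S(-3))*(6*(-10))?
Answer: -60*√2 ≈ -84.853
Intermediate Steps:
S(v) = 1
m(F) = √2*√F (m(F) = √(2*F) = √2*√F)
m(S(-3))*(6*(-10)) = (√2*√1)*(6*(-10)) = (√2*1)*(-60) = √2*(-60) = -60*√2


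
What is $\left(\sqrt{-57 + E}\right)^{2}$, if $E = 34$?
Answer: $-23$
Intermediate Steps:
$\left(\sqrt{-57 + E}\right)^{2} = \left(\sqrt{-57 + 34}\right)^{2} = \left(\sqrt{-23}\right)^{2} = \left(i \sqrt{23}\right)^{2} = -23$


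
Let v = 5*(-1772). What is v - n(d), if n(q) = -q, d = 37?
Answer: -8823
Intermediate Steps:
v = -8860
v - n(d) = -8860 - (-1)*37 = -8860 - 1*(-37) = -8860 + 37 = -8823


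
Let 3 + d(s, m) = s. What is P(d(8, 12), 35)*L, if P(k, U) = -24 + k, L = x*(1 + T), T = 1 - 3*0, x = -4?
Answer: 152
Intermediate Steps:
T = 1 (T = 1 + 0 = 1)
d(s, m) = -3 + s
L = -8 (L = -4*(1 + 1) = -4*2 = -8)
P(d(8, 12), 35)*L = (-24 + (-3 + 8))*(-8) = (-24 + 5)*(-8) = -19*(-8) = 152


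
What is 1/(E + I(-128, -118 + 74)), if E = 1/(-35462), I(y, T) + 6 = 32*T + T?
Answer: -35462/51703597 ≈ -0.00068587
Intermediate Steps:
I(y, T) = -6 + 33*T (I(y, T) = -6 + (32*T + T) = -6 + 33*T)
E = -1/35462 ≈ -2.8199e-5
1/(E + I(-128, -118 + 74)) = 1/(-1/35462 + (-6 + 33*(-118 + 74))) = 1/(-1/35462 + (-6 + 33*(-44))) = 1/(-1/35462 + (-6 - 1452)) = 1/(-1/35462 - 1458) = 1/(-51703597/35462) = -35462/51703597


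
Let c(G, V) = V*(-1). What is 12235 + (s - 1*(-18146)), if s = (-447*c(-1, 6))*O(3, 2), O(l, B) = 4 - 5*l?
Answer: 879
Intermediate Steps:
c(G, V) = -V
s = -29502 (s = (-(-447)*6)*(4 - 5*3) = (-447*(-6))*(4 - 15) = 2682*(-11) = -29502)
12235 + (s - 1*(-18146)) = 12235 + (-29502 - 1*(-18146)) = 12235 + (-29502 + 18146) = 12235 - 11356 = 879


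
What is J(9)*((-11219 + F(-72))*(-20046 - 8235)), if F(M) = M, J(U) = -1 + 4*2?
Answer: 2235245397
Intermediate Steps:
J(U) = 7 (J(U) = -1 + 8 = 7)
J(9)*((-11219 + F(-72))*(-20046 - 8235)) = 7*((-11219 - 72)*(-20046 - 8235)) = 7*(-11291*(-28281)) = 7*319320771 = 2235245397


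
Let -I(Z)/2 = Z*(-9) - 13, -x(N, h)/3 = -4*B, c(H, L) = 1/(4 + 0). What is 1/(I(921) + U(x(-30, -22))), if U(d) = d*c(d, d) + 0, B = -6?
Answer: 1/16586 ≈ 6.0292e-5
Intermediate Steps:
c(H, L) = ¼ (c(H, L) = 1/4 = ¼)
x(N, h) = -72 (x(N, h) = -(-12)*(-6) = -3*24 = -72)
I(Z) = 26 + 18*Z (I(Z) = -2*(Z*(-9) - 13) = -2*(-9*Z - 13) = -2*(-13 - 9*Z) = 26 + 18*Z)
U(d) = d/4 (U(d) = d*(¼) + 0 = d/4 + 0 = d/4)
1/(I(921) + U(x(-30, -22))) = 1/((26 + 18*921) + (¼)*(-72)) = 1/((26 + 16578) - 18) = 1/(16604 - 18) = 1/16586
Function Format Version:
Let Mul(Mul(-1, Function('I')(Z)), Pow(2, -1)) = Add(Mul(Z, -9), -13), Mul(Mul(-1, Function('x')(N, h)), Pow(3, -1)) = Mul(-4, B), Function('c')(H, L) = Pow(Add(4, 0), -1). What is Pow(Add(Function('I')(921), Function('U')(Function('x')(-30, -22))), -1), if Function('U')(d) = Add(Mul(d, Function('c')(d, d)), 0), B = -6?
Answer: Rational(1, 16586) ≈ 6.0292e-5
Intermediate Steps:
Function('c')(H, L) = Rational(1, 4) (Function('c')(H, L) = Pow(4, -1) = Rational(1, 4))
Function('x')(N, h) = -72 (Function('x')(N, h) = Mul(-3, Mul(-4, -6)) = Mul(-3, 24) = -72)
Function('I')(Z) = Add(26, Mul(18, Z)) (Function('I')(Z) = Mul(-2, Add(Mul(Z, -9), -13)) = Mul(-2, Add(Mul(-9, Z), -13)) = Mul(-2, Add(-13, Mul(-9, Z))) = Add(26, Mul(18, Z)))
Function('U')(d) = Mul(Rational(1, 4), d) (Function('U')(d) = Add(Mul(d, Rational(1, 4)), 0) = Add(Mul(Rational(1, 4), d), 0) = Mul(Rational(1, 4), d))
Pow(Add(Function('I')(921), Function('U')(Function('x')(-30, -22))), -1) = Pow(Add(Add(26, Mul(18, 921)), Mul(Rational(1, 4), -72)), -1) = Pow(Add(Add(26, 16578), -18), -1) = Pow(Add(16604, -18), -1) = Pow(16586, -1) = Rational(1, 16586)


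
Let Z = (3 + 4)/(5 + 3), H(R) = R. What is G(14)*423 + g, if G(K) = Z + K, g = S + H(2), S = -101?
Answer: 49545/8 ≈ 6193.1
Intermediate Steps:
Z = 7/8 ≈ 0.87500
g = -99 (g = -101 + 2 = -99)
G(K) = 7/8 + K
G(14)*423 + g = (7/8 + 14)*423 - 99 = (119/8)*423 - 99 = 50337/8 - 99 = 49545/8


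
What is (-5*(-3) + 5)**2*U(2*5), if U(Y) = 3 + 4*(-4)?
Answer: -5200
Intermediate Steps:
U(Y) = -13 (U(Y) = 3 - 16 = -13)
(-5*(-3) + 5)**2*U(2*5) = (-5*(-3) + 5)**2*(-13) = (15 + 5)**2*(-13) = 20**2*(-13) = 400*(-13) = -5200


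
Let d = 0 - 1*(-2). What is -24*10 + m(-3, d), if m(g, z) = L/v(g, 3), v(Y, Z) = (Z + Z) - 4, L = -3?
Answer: -483/2 ≈ -241.50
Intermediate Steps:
v(Y, Z) = -4 + 2*Z (v(Y, Z) = 2*Z - 4 = -4 + 2*Z)
d = 2 (d = 0 + 2 = 2)
m(g, z) = -3/2 (m(g, z) = -3/(-4 + 2*3) = -3/(-4 + 6) = -3/2)
-24*10 + m(-3, d) = -24*10 - 3/2 = -240 - 3/2 = -483/2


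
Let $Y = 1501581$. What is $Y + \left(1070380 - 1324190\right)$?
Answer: $1247771$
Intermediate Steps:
$Y + \left(1070380 - 1324190\right) = 1501581 + \left(1070380 - 1324190\right) = 1501581 - 253810 = 1247771$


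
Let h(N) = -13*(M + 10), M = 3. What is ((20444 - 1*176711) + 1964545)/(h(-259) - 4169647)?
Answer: -904139/2084908 ≈ -0.43366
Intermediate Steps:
h(N) = -169 (h(N) = -13*(3 + 10) = -13*13 = -169)
((20444 - 1*176711) + 1964545)/(h(-259) - 4169647) = ((20444 - 1*176711) + 1964545)/(-169 - 4169647) = ((20444 - 176711) + 1964545)/(-4169816) = (-156267 + 1964545)*(-1/4169816) = 1808278*(-1/4169816) = -904139/2084908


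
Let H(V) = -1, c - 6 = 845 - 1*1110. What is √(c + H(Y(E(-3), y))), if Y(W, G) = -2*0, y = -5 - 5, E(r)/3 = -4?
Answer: 2*I*√65 ≈ 16.125*I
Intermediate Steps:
E(r) = -12 (E(r) = 3*(-4) = -12)
y = -10
Y(W, G) = 0
c = -259 (c = 6 + (845 - 1*1110) = 6 + (845 - 1110) = 6 - 265 = -259)
√(c + H(Y(E(-3), y))) = √(-259 - 1) = √(-260) = 2*I*√65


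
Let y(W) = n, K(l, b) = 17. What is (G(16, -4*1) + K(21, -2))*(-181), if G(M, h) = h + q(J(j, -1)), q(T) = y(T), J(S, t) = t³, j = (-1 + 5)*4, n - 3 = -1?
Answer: -2715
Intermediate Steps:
n = 2 (n = 3 - 1 = 2)
j = 16 (j = 4*4 = 16)
y(W) = 2
q(T) = 2
G(M, h) = 2 + h (G(M, h) = h + 2 = 2 + h)
(G(16, -4*1) + K(21, -2))*(-181) = ((2 - 4*1) + 17)*(-181) = ((2 - 4) + 17)*(-181) = (-2 + 17)*(-181) = 15*(-181) = -2715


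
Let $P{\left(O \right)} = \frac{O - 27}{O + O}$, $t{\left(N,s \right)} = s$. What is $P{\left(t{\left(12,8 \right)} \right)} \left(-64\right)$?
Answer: $76$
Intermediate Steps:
$P{\left(O \right)} = \frac{-27 + O}{2 O}$
$P{\left(t{\left(12,8 \right)} \right)} \left(-64\right) = \frac{-27 + 8}{2 \cdot 8} \left(-64\right) = \frac{1}{2} \cdot \frac{1}{8} \left(-19\right) \left(-64\right) = \left(- \frac{19}{16}\right) \left(-64\right) = 76$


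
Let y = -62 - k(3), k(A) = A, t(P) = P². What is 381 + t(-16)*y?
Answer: -16259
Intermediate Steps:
y = -65 (y = -62 - 1*3 = -62 - 3 = -65)
381 + t(-16)*y = 381 + (-16)²*(-65) = 381 + 256*(-65) = 381 - 16640 = -16259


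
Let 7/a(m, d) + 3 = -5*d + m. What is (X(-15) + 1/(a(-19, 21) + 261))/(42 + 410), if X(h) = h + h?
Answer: -994073/14979280 ≈ -0.066363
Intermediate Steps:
a(m, d) = 7/(-3 + m - 5*d) (a(m, d) = 7/(-3 + (-5*d + m)) = 7/(-3 + (m - 5*d)) = 7/(-3 + m - 5*d))
X(h) = 2*h
(X(-15) + 1/(a(-19, 21) + 261))/(42 + 410) = (2*(-15) + 1/(-7/(3 - 1*(-19) + 5*21) + 261))/(42 + 410) = (-30 + 1/(-7/(3 + 19 + 105) + 261))/452 = (-30 + 1/(-7/127 + 261))*(1/452) = (-30 + 1/(33140/127))*(1/452) = (-30 + 127/33140)*(1/452) = -994073/33140*1/452 = -994073/14979280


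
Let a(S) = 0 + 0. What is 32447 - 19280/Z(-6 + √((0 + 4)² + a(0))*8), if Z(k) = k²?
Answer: 5478723/169 ≈ 32418.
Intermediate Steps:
a(S) = 0
32447 - 19280/Z(-6 + √((0 + 4)² + a(0))*8) = 32447 - 19280/(-6 + √((0 + 4)² + 0)*8)² = 32447 - 19280/(-6 + √(4² + 0)*8)² = 32447 - 19280/(-6 + √(16 + 0)*8)² = 32447 - 19280/(-6 + √16*8)² = 32447 - 19280/(-6 + 4*8)² = 32447 - 19280/(-6 + 32)² = 32447 - 19280/(26²) = 32447 - 19280/676 = 32447 - 19280*1/676 = 32447 - 4820/169 = 5478723/169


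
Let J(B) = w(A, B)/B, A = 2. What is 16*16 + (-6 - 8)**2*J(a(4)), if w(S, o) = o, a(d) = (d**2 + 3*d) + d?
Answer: 452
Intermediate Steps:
a(d) = d**2 + 4*d
J(B) = 1 (J(B) = B/B = 1)
16*16 + (-6 - 8)**2*J(a(4)) = 16*16 + (-6 - 8)**2*1 = 256 + (-14)**2*1 = 256 + 196*1 = 256 + 196 = 452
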